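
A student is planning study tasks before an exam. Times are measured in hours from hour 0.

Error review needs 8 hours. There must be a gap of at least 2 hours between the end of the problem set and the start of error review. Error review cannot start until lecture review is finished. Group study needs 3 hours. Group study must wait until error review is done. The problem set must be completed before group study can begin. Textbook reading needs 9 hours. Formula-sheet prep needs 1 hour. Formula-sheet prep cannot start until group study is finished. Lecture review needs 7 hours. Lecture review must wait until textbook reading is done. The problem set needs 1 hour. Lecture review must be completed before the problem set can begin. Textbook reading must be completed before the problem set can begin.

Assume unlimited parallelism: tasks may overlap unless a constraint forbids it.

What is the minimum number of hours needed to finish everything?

Textbook reading can start immediately at hour 0; it finishes at hour 9.
Lecture review cannot begin until textbook reading (finishes hour 9). It runs from hour 9 to 9 + 7 = hour 16.
The problem set cannot start until lecture review (finishes hour 16); textbook reading (finishes hour 9). The controlling bound is hour 16, so the problem set finishes at 16 + 1 = hour 17.
Error review cannot start until the problem set (finishes hour 17, plus 2-hour gap → hour 19); lecture review (finishes hour 16). The controlling bound is hour 19, so error review finishes at 19 + 8 = hour 27.
Group study cannot start until error review (finishes hour 27); the problem set (finishes hour 17). The controlling bound is hour 27, so group study finishes at 27 + 3 = hour 30.
Formula-sheet prep cannot begin until group study (finishes hour 30). It runs from hour 30 to 30 + 1 = hour 31.
All tasks are finished once the last one completes. Finish times: Textbook reading at 9, Lecture review at 16, The problem set at 17, Error review at 27, Group study at 30, Formula-sheet prep at 31. The latest is hour 31.

31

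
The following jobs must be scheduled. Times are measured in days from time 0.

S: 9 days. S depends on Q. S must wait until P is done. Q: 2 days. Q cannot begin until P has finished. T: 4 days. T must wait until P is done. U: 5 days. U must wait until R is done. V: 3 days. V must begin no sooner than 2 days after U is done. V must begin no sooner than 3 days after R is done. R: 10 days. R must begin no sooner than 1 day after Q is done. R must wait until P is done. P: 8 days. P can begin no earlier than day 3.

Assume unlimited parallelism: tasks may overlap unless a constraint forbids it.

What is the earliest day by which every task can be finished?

P cannot begin until its own release at day 3. It runs from day 3 to 3 + 8 = day 11.
After P (finishes day 11), T can start at day 11 and finishes at day 15.
Q cannot begin until P (finishes day 11). It runs from day 11 to 11 + 2 = day 13.
For S: Q (finishes day 13); P (finishes day 11). Taking the maximum gives a start of day 13, and it finishes at 13 + 9 = day 22.
R cannot start until Q (finishes day 13, plus 1-day gap → day 14); P (finishes day 11). The controlling bound is day 14, so R finishes at 14 + 10 = day 24.
U waits on R (finishes day 24), so it starts at day 24 and finishes at 24 + 5 = day 29.
For V: U (finishes day 29, plus 2-day gap → day 31); R (finishes day 24, plus 3-day gap → day 27). Taking the maximum gives a start of day 31, and it finishes at 31 + 3 = day 34.
All tasks are finished once the last one completes. Finish times: P at 11, Q at 13, R at 24, S at 22, T at 15, U at 29, V at 34. The latest is day 34.

34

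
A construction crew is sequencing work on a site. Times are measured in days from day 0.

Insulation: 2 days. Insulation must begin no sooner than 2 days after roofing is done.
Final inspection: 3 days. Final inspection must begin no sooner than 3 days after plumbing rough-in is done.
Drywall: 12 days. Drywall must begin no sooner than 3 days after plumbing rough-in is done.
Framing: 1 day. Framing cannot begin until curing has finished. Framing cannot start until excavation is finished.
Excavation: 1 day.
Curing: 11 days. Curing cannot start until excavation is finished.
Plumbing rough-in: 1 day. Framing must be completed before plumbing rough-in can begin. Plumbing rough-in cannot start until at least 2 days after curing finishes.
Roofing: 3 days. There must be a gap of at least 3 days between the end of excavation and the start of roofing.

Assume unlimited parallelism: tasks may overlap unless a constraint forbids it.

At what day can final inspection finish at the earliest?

Excavation has no prerequisites, so it starts at day 0 and finishes at day 1.
Curing waits on excavation (finishes day 1), so it starts at day 1 and finishes at 1 + 11 = day 12.
Framing needs all of curing (finishes day 12); excavation (finishes day 1). That puts its earliest start at day 12; it finishes at 12 + 1 = day 13.
Plumbing rough-in has to wait for framing (finishes day 13); curing (finishes day 12, plus 2-day gap → day 14). The latest of these is day 14, so plumbing rough-in runs day 14 to 14 + 1 = day 15.
After plumbing rough-in (finishes day 15, plus 3-day gap → day 18), final inspection can start at day 18 and finishes at day 21.

21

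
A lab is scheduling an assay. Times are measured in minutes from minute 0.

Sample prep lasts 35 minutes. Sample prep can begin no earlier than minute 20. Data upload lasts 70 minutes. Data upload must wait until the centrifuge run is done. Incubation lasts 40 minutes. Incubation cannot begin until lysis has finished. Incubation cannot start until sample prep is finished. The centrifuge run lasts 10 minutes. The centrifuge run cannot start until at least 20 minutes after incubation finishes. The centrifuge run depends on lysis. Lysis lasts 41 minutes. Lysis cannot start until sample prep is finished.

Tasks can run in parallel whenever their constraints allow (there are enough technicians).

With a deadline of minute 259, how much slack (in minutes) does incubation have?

23

Sample prep cannot begin until its own release at minute 20. It runs from minute 20 to 20 + 35 = minute 55.
After sample prep (finishes minute 55), lysis can start at minute 55 and finishes at minute 96.
For incubation: lysis (finishes minute 96); sample prep (finishes minute 55). Taking the maximum gives a start of minute 96, and it finishes at 96 + 40 = minute 136.

Working backward from the deadline:
To finish by minute 259, data upload (duration 70) must start no later than minute 189.
Since data upload (must start by minute 189) depends on it, the centrifuge run must finish by minute 189. Backing off its 10-minute duration gives a latest start of minute 179.
Incubation has to be done before the centrifuge run (must start by minute 179, minus 20-minute gap → minute 159). That means finishing by minute 159, i.e. starting by 159 − 40 = minute 119.
So incubation can start as early as minute 96 and as late as minute 119, giving 119 − 96 = 23 minutes of slack.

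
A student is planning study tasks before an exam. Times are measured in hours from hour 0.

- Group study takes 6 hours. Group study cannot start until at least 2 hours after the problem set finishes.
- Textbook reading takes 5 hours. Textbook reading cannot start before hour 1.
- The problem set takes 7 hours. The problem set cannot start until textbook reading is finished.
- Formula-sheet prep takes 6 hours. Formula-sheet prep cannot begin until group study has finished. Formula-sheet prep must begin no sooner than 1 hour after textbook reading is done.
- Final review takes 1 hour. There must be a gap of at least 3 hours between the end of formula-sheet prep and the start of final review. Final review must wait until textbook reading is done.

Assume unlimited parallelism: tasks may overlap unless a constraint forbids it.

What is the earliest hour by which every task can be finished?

31

After its own release at hour 1, textbook reading can start at hour 1 and finishes at hour 6.
The problem set waits on textbook reading (finishes hour 6), so it starts at hour 6 and finishes at 6 + 7 = hour 13.
Group study cannot begin until the problem set (finishes hour 13, plus 2-hour gap → hour 15). It runs from hour 15 to 15 + 6 = hour 21.
Formula-sheet prep has to wait for group study (finishes hour 21); textbook reading (finishes hour 6, plus 1-hour gap → hour 7). The latest of these is hour 21, so formula-sheet prep runs hour 21 to 21 + 6 = hour 27.
Final review needs all of formula-sheet prep (finishes hour 27, plus 3-hour gap → hour 30); textbook reading (finishes hour 6). That puts its earliest start at hour 30; it finishes at 30 + 1 = hour 31.
All tasks are finished once the last one completes. Finish times: Textbook reading at 6, The problem set at 13, Group study at 21, Formula-sheet prep at 27, Final review at 31. The latest is hour 31.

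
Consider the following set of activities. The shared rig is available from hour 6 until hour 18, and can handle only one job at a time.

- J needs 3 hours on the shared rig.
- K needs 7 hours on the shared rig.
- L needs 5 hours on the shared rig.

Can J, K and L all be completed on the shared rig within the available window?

No

The shared rig window is 18 − 6 = 12 hours.
Running back to back, the jobs need 3 + 7 + 5 = 15 hours on the shared rig.
Since 15 > 12, they cannot all fit.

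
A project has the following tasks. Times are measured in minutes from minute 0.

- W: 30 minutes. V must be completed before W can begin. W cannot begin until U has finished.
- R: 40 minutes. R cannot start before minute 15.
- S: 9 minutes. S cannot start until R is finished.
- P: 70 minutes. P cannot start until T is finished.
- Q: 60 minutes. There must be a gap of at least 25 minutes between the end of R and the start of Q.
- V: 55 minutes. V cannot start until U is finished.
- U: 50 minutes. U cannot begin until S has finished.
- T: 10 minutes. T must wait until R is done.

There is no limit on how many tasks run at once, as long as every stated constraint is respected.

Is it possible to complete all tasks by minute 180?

After its own release at minute 15, R can start at minute 15 and finishes at minute 55.
After R (finishes minute 55), T can start at minute 55 and finishes at minute 65.
After T (finishes minute 65), P can start at minute 65 and finishes at minute 135.
S cannot begin until R (finishes minute 55). It runs from minute 55 to 55 + 9 = minute 64.
U waits on S (finishes minute 64), so it starts at minute 64 and finishes at 64 + 50 = minute 114.
After U (finishes minute 114), V can start at minute 114 and finishes at minute 169.
W has to wait for V (finishes minute 169); U (finishes minute 114). The latest of these is minute 169, so W runs minute 169 to 169 + 30 = minute 199.
After R (finishes minute 55, plus 25-minute gap → minute 80), Q can start at minute 80 and finishes at minute 140.
The earliest everything can be done is minute 199, which is after the deadline of 180, so it is not possible.

No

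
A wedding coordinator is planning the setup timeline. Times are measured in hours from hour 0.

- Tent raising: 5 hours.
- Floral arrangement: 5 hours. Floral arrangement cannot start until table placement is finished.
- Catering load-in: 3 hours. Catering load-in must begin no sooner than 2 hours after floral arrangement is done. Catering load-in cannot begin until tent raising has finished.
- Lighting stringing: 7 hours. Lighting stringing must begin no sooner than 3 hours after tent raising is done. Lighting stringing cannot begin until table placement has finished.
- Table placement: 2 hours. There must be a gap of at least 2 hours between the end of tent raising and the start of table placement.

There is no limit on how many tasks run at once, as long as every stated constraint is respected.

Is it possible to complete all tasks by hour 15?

No

Nothing blocks tent raising, so it runs from hour 0 to hour 5.
Table placement waits on tent raising (finishes hour 5, plus 2-hour gap → hour 7), so it starts at hour 7 and finishes at 7 + 2 = hour 9.
For lighting stringing: tent raising (finishes hour 5, plus 3-hour gap → hour 8); table placement (finishes hour 9). Taking the maximum gives a start of hour 9, and it finishes at 9 + 7 = hour 16.
Floral arrangement cannot begin until table placement (finishes hour 9). It runs from hour 9 to 9 + 5 = hour 14.
Catering load-in cannot start until floral arrangement (finishes hour 14, plus 2-hour gap → hour 16); tent raising (finishes hour 5). The controlling bound is hour 16, so catering load-in finishes at 16 + 3 = hour 19.
The earliest everything can be done is hour 19, which is after the deadline of 15, so it is not possible.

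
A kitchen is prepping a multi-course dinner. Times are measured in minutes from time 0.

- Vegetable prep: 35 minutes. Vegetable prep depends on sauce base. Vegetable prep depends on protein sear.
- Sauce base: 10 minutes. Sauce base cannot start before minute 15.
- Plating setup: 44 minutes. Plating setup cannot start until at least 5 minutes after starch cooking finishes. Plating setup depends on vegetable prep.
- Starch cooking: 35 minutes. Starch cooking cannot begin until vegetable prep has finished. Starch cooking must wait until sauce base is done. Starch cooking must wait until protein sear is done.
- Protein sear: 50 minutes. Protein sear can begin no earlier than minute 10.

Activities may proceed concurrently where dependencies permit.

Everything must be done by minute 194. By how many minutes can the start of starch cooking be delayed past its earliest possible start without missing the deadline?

Protein sear cannot begin until its own release at minute 10. It runs from minute 10 to 10 + 50 = minute 60.
Sauce base cannot begin until its own release at minute 15. It runs from minute 15 to 15 + 10 = minute 25.
Vegetable prep needs all of sauce base (finishes minute 25); protein sear (finishes minute 60). That puts its earliest start at minute 60; it finishes at 60 + 35 = minute 95.
Starch cooking has to wait for vegetable prep (finishes minute 95); sauce base (finishes minute 25); protein sear (finishes minute 60). The latest of these is minute 95, so starch cooking runs minute 95 to 95 + 35 = minute 130.

Working backward from the deadline:
Nothing follows plating setup; the deadline of minute 194 is its only limit. It must start by 194 − 44 = minute 150.
Starch cooking feeds into plating setup (must start by minute 150, minus 5-minute gap → minute 145); so starch cooking must finish by minute 145 and therefore start by minute 110.
So starch cooking can start as early as minute 95 and as late as minute 110, giving 110 − 95 = 15 minutes of slack.

15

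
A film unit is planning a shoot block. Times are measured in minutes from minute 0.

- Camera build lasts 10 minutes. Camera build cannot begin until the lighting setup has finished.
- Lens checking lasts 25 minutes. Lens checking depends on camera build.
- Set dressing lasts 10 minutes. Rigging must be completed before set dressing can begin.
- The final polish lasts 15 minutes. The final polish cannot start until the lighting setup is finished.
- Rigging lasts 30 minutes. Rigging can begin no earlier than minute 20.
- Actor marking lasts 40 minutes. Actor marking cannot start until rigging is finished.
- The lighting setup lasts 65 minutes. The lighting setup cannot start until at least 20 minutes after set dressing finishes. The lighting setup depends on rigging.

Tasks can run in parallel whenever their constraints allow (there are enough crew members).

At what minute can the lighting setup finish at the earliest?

Rigging cannot begin until its own release at minute 20. It runs from minute 20 to 20 + 30 = minute 50.
After rigging (finishes minute 50), set dressing can start at minute 50 and finishes at minute 60.
The lighting setup cannot start until set dressing (finishes minute 60, plus 20-minute gap → minute 80); rigging (finishes minute 50). The controlling bound is minute 80, so the lighting setup finishes at 80 + 65 = minute 145.

145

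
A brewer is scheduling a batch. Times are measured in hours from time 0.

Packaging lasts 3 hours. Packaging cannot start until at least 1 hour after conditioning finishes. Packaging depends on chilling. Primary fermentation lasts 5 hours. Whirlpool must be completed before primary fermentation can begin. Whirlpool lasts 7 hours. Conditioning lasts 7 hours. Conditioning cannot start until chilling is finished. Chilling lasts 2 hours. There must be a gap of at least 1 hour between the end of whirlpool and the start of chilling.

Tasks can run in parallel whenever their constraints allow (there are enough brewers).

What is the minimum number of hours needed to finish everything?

21

Whirlpool can start immediately at hour 0; it finishes at hour 7.
After whirlpool (finishes hour 7), primary fermentation can start at hour 7 and finishes at hour 12.
Chilling waits on whirlpool (finishes hour 7, plus 1-hour gap → hour 8), so it starts at hour 8 and finishes at 8 + 2 = hour 10.
Conditioning waits on chilling (finishes hour 10), so it starts at hour 10 and finishes at 10 + 7 = hour 17.
Packaging has to wait for conditioning (finishes hour 17, plus 1-hour gap → hour 18); chilling (finishes hour 10). The latest of these is hour 18, so packaging runs hour 18 to 18 + 3 = hour 21.
All tasks are finished once the last one completes. Finish times: Whirlpool at 7, Chilling at 10, Primary fermentation at 12, Conditioning at 17, Packaging at 21. The latest is hour 21.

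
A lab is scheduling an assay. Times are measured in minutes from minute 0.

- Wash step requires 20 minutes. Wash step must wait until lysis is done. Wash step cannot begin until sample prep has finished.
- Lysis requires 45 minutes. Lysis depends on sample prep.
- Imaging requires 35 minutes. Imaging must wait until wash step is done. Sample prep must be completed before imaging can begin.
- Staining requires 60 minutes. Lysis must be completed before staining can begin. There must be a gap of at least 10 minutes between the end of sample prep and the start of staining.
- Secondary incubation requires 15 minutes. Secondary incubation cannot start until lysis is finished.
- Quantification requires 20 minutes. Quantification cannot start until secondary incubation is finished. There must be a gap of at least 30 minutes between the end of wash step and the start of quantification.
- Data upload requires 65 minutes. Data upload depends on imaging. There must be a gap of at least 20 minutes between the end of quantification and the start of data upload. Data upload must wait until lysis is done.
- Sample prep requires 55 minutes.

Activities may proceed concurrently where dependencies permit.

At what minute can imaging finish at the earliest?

Sample prep can start immediately at minute 0; it finishes at minute 55.
Lysis waits on sample prep (finishes minute 55), so it starts at minute 55 and finishes at 55 + 45 = minute 100.
For wash step: lysis (finishes minute 100); sample prep (finishes minute 55). Taking the maximum gives a start of minute 100, and it finishes at 100 + 20 = minute 120.
Imaging cannot start until wash step (finishes minute 120); sample prep (finishes minute 55). The controlling bound is minute 120, so imaging finishes at 120 + 35 = minute 155.

155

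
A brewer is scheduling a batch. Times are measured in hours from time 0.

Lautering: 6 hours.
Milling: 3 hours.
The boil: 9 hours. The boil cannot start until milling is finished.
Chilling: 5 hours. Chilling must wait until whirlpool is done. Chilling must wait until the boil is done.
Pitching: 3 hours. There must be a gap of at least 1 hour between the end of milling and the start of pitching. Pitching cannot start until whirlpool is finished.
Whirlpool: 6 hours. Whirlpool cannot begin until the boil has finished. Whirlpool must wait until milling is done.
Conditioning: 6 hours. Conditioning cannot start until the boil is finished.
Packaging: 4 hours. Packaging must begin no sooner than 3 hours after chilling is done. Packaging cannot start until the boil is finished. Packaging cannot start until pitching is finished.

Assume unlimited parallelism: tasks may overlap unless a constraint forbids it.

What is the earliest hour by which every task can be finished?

Nothing blocks lautering, so it runs from hour 0 to hour 6.
Nothing blocks milling, so it runs from hour 0 to hour 3.
The boil waits on milling (finishes hour 3), so it starts at hour 3 and finishes at 3 + 9 = hour 12.
Conditioning cannot begin until the boil (finishes hour 12). It runs from hour 12 to 12 + 6 = hour 18.
For whirlpool: the boil (finishes hour 12); milling (finishes hour 3). Taking the maximum gives a start of hour 12, and it finishes at 12 + 6 = hour 18.
Pitching cannot start until milling (finishes hour 3, plus 1-hour gap → hour 4); whirlpool (finishes hour 18). The controlling bound is hour 18, so pitching finishes at 18 + 3 = hour 21.
Chilling cannot start until whirlpool (finishes hour 18); the boil (finishes hour 12). The controlling bound is hour 18, so chilling finishes at 18 + 5 = hour 23.
For packaging: chilling (finishes hour 23, plus 3-hour gap → hour 26); the boil (finishes hour 12); pitching (finishes hour 21). Taking the maximum gives a start of hour 26, and it finishes at 26 + 4 = hour 30.
All tasks are finished once the last one completes. Finish times: Milling at 3, Lautering at 6, The boil at 12, Whirlpool at 18, Chilling at 23, Pitching at 21, Conditioning at 18, Packaging at 30. The latest is hour 30.

30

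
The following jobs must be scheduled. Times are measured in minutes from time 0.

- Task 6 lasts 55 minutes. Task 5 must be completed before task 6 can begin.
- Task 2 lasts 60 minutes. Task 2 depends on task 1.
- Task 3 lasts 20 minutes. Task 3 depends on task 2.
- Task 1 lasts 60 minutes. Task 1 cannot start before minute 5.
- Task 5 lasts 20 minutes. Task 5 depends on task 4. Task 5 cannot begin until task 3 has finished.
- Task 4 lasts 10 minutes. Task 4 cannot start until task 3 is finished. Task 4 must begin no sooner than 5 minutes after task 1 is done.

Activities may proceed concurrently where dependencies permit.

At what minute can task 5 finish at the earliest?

Task 1 waits on its own release at minute 5, so it starts at minute 5 and finishes at 5 + 60 = minute 65.
Task 2 waits on task 1 (finishes minute 65), so it starts at minute 65 and finishes at 65 + 60 = minute 125.
After task 2 (finishes minute 125), task 3 can start at minute 125 and finishes at minute 145.
Task 4 cannot start until task 3 (finishes minute 145); task 1 (finishes minute 65, plus 5-minute gap → minute 70). The controlling bound is minute 145, so task 4 finishes at 145 + 10 = minute 155.
Task 5 has to wait for task 4 (finishes minute 155); task 3 (finishes minute 145). The latest of these is minute 155, so task 5 runs minute 155 to 155 + 20 = minute 175.

175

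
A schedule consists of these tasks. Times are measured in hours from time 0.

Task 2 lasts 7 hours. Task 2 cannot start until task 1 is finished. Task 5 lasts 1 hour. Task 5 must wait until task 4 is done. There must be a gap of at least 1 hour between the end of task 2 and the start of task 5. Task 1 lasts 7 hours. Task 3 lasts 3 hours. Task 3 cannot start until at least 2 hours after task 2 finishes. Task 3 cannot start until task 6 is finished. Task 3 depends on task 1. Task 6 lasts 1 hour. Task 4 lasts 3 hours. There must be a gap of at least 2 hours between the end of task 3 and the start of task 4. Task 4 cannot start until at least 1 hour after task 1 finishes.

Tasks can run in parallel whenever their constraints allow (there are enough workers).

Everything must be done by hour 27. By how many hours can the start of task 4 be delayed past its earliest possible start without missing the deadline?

Task 6 has no prerequisites, so it starts at hour 0 and finishes at hour 1.
Task 1 can start immediately at hour 0; it finishes at hour 7.
Task 2 waits on task 1 (finishes hour 7), so it starts at hour 7 and finishes at 7 + 7 = hour 14.
Task 3 needs all of task 2 (finishes hour 14, plus 2-hour gap → hour 16); task 6 (finishes hour 1); task 1 (finishes hour 7). That puts its earliest start at hour 16; it finishes at 16 + 3 = hour 19.
Task 4 cannot start until task 3 (finishes hour 19, plus 2-hour gap → hour 21); task 1 (finishes hour 7, plus 1-hour gap → hour 8). The controlling bound is hour 21, so task 4 finishes at 21 + 3 = hour 24.

Working backward from the deadline:
Task 5 must finish by hour 27; it takes 1 hour, so it must start by 27 − 1 = hour 26.
Task 4 feeds into task 5 (must start by hour 26); so task 4 must finish by hour 26 and therefore start by hour 23.
So task 4 can start as early as hour 21 and as late as hour 23, giving 23 − 21 = 2 hours of slack.

2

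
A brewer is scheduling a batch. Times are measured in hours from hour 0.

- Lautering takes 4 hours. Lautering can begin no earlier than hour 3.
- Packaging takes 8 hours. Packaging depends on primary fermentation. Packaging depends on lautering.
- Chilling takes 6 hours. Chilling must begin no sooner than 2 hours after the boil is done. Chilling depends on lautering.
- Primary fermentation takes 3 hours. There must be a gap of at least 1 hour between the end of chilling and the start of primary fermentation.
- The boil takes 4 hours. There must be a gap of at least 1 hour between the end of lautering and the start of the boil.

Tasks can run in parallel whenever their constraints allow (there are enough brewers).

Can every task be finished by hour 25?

No

After its own release at hour 3, lautering can start at hour 3 and finishes at hour 7.
The boil cannot begin until lautering (finishes hour 7, plus 1-hour gap → hour 8). It runs from hour 8 to 8 + 4 = hour 12.
Chilling has to wait for the boil (finishes hour 12, plus 2-hour gap → hour 14); lautering (finishes hour 7). The latest of these is hour 14, so chilling runs hour 14 to 14 + 6 = hour 20.
Primary fermentation cannot begin until chilling (finishes hour 20, plus 1-hour gap → hour 21). It runs from hour 21 to 21 + 3 = hour 24.
Packaging has to wait for primary fermentation (finishes hour 24); lautering (finishes hour 7). The latest of these is hour 24, so packaging runs hour 24 to 24 + 8 = hour 32.
The earliest everything can be done is hour 32, which is after the deadline of 25, so it is not possible.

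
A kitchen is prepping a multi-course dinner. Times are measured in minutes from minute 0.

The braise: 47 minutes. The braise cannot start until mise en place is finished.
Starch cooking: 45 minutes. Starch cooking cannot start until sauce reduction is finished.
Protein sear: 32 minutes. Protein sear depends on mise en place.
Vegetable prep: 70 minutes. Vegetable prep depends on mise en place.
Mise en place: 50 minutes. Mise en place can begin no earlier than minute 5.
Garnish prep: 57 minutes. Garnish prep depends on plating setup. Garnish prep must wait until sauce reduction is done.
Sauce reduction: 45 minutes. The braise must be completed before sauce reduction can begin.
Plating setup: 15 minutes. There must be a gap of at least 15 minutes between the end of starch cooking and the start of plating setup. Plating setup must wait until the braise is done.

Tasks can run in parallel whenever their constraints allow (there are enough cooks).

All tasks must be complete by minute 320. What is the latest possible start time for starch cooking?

Nothing follows garnish prep; the deadline of minute 320 is its only limit. It must start by 320 − 57 = minute 263.
Since garnish prep (must start by minute 263) depends on it, plating setup must finish by minute 263. Backing off its 15-minute duration gives a latest start of minute 248.
Starch cooking feeds into plating setup (must start by minute 248, minus 15-minute gap → minute 233); so starch cooking must finish by minute 233 and therefore start by minute 188.

188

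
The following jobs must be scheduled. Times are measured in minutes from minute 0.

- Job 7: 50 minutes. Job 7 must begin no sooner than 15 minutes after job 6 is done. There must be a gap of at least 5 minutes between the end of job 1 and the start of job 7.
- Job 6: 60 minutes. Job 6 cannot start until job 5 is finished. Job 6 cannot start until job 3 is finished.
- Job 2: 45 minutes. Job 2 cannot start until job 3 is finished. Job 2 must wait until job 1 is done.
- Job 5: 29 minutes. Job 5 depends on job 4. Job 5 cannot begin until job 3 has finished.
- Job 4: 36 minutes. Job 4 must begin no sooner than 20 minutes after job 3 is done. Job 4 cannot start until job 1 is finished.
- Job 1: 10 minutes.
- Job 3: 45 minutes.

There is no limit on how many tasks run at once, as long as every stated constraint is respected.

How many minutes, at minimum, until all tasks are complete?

255

Job 3 can start immediately at minute 0; it finishes at minute 45.
Job 1 has no prerequisites, so it starts at minute 0 and finishes at minute 10.
For job 4: job 3 (finishes minute 45, plus 20-minute gap → minute 65); job 1 (finishes minute 10). Taking the maximum gives a start of minute 65, and it finishes at 65 + 36 = minute 101.
For job 5: job 4 (finishes minute 101); job 3 (finishes minute 45). Taking the maximum gives a start of minute 101, and it finishes at 101 + 29 = minute 130.
Job 6 has to wait for job 5 (finishes minute 130); job 3 (finishes minute 45). The latest of these is minute 130, so job 6 runs minute 130 to 130 + 60 = minute 190.
For job 7: job 6 (finishes minute 190, plus 15-minute gap → minute 205); job 1 (finishes minute 10, plus 5-minute gap → minute 15). Taking the maximum gives a start of minute 205, and it finishes at 205 + 50 = minute 255.
Job 2 has to wait for job 3 (finishes minute 45); job 1 (finishes minute 10). The latest of these is minute 45, so job 2 runs minute 45 to 45 + 45 = minute 90.
All tasks are finished once the last one completes. Finish times: Job 1 at 10, Job 2 at 90, Job 3 at 45, Job 4 at 101, Job 5 at 130, Job 6 at 190, Job 7 at 255. The latest is minute 255.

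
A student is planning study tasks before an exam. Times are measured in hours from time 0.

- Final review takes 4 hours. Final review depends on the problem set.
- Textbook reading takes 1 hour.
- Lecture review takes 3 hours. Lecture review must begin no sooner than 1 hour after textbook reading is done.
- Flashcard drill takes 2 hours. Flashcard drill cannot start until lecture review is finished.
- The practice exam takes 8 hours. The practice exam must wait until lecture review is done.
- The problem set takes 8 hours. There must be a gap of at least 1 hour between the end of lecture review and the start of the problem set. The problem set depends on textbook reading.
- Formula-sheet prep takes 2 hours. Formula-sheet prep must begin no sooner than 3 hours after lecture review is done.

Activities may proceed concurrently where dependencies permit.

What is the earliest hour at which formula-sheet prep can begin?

8

Textbook reading has no prerequisites, so it starts at hour 0 and finishes at hour 1.
Lecture review waits on textbook reading (finishes hour 1, plus 1-hour gap → hour 2), so it starts at hour 2 and finishes at 2 + 3 = hour 5.
Formula-sheet prep waits on lecture review (finishes hour 5, plus 3-hour gap → hour 8), so the earliest it can start is hour 8.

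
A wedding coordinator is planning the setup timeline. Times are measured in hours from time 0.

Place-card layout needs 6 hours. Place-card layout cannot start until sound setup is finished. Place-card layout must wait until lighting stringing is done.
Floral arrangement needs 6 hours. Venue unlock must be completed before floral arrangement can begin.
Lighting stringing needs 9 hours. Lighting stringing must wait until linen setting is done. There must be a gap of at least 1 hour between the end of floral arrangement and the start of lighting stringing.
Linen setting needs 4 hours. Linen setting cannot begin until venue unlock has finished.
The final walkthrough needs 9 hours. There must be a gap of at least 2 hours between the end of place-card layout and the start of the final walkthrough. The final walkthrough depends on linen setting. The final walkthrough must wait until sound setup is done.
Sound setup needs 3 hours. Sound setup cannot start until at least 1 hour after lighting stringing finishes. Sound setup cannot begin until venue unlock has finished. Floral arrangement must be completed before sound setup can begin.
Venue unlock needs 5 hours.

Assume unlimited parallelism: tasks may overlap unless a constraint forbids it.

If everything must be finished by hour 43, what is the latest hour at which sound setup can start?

23

The final walkthrough has no dependents, so it just needs to finish by hour 43. Starting by 43 − 9 = hour 34 achieves that.
Since the final walkthrough (must start by hour 34, minus 2-hour gap → hour 32) depends on it, place-card layout must finish by hour 32. Backing off its 6-hour duration gives a latest start of hour 26.
For sound setup: place-card layout (must start by hour 26); the final walkthrough (must start by hour 34). The most restrictive is hour 26; with a 3-hour duration, sound setup must start by hour 23.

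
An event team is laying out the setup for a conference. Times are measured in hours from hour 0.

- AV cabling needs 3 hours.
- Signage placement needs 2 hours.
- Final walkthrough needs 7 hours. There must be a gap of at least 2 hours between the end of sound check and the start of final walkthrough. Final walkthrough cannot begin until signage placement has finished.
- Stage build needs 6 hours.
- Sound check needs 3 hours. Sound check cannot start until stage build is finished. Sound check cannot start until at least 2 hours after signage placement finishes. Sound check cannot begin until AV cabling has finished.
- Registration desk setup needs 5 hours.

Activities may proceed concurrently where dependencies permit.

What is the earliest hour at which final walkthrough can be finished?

18

Signage placement can start immediately at hour 0; it finishes at hour 2.
AV cabling has no prerequisites, so it starts at hour 0 and finishes at hour 3.
Stage build has no prerequisites, so it starts at hour 0 and finishes at hour 6.
Sound check needs all of stage build (finishes hour 6); signage placement (finishes hour 2, plus 2-hour gap → hour 4); AV cabling (finishes hour 3). That puts its earliest start at hour 6; it finishes at 6 + 3 = hour 9.
For final walkthrough: sound check (finishes hour 9, plus 2-hour gap → hour 11); signage placement (finishes hour 2). Taking the maximum gives a start of hour 11, and it finishes at 11 + 7 = hour 18.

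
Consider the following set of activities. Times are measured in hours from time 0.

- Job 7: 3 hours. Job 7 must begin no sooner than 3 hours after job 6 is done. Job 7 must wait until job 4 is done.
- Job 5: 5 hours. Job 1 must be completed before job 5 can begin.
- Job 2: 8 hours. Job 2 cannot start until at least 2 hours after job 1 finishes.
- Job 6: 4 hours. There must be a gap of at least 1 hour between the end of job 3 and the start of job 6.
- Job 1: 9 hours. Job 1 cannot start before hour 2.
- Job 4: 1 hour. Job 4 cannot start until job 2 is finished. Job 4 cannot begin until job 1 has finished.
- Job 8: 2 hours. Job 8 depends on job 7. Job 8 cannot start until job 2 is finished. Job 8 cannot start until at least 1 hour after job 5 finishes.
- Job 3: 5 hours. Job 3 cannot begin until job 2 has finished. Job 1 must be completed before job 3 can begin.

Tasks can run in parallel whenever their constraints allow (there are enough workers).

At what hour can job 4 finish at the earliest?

22

Job 1 cannot begin until its own release at hour 2. It runs from hour 2 to 2 + 9 = hour 11.
Job 2 waits on job 1 (finishes hour 11, plus 2-hour gap → hour 13), so it starts at hour 13 and finishes at 13 + 8 = hour 21.
Job 4 cannot start until job 2 (finishes hour 21); job 1 (finishes hour 11). The controlling bound is hour 21, so job 4 finishes at 21 + 1 = hour 22.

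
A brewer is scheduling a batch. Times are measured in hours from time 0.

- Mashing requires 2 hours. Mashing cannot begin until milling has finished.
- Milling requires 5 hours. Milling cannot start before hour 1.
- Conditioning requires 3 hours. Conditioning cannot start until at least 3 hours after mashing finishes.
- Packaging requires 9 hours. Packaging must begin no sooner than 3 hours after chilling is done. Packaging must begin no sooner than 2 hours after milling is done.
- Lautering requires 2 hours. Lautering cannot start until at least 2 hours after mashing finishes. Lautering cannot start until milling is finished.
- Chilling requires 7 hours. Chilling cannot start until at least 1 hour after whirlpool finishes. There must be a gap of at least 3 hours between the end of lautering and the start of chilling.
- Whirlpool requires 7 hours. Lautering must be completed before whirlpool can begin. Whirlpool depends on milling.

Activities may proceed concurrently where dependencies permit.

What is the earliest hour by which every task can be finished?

After its own release at hour 1, milling can start at hour 1 and finishes at hour 6.
After milling (finishes hour 6), mashing can start at hour 6 and finishes at hour 8.
Conditioning waits on mashing (finishes hour 8, plus 3-hour gap → hour 11), so it starts at hour 11 and finishes at 11 + 3 = hour 14.
For lautering: mashing (finishes hour 8, plus 2-hour gap → hour 10); milling (finishes hour 6). Taking the maximum gives a start of hour 10, and it finishes at 10 + 2 = hour 12.
Whirlpool needs all of lautering (finishes hour 12); milling (finishes hour 6). That puts its earliest start at hour 12; it finishes at 12 + 7 = hour 19.
Chilling cannot start until whirlpool (finishes hour 19, plus 1-hour gap → hour 20); lautering (finishes hour 12, plus 3-hour gap → hour 15). The controlling bound is hour 20, so chilling finishes at 20 + 7 = hour 27.
Packaging has to wait for chilling (finishes hour 27, plus 3-hour gap → hour 30); milling (finishes hour 6, plus 2-hour gap → hour 8). The latest of these is hour 30, so packaging runs hour 30 to 30 + 9 = hour 39.
All tasks are finished once the last one completes. Finish times: Milling at 6, Mashing at 8, Lautering at 12, Whirlpool at 19, Chilling at 27, Conditioning at 14, Packaging at 39. The latest is hour 39.

39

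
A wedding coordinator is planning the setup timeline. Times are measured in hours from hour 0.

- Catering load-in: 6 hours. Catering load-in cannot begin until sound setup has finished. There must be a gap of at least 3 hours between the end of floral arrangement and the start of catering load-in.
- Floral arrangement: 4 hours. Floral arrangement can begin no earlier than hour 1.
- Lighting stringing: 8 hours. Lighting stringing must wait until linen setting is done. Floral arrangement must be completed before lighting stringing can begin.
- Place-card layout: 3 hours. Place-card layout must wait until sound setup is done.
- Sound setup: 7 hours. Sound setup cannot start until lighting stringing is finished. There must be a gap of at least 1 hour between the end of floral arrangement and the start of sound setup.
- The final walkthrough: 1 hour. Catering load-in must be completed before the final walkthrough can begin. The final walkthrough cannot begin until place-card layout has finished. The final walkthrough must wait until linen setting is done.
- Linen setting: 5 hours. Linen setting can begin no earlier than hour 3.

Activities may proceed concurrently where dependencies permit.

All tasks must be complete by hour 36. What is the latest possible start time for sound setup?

22

The final walkthrough must finish by hour 36; it takes 1 hour, so it must start by 36 − 1 = hour 35.
Catering load-in feeds into the final walkthrough (must start by hour 35); so catering load-in must finish by hour 35 and therefore start by hour 29.
Since the final walkthrough (must start by hour 35) depends on it, place-card layout must finish by hour 35. Backing off its 3-hour duration gives a latest start of hour 32.
Sound setup feeds catering load-in (must start by hour 29); place-card layout (must start by hour 32). Taking the minimum, sound setup must finish by hour 29 and start by 29 − 7 = hour 22.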